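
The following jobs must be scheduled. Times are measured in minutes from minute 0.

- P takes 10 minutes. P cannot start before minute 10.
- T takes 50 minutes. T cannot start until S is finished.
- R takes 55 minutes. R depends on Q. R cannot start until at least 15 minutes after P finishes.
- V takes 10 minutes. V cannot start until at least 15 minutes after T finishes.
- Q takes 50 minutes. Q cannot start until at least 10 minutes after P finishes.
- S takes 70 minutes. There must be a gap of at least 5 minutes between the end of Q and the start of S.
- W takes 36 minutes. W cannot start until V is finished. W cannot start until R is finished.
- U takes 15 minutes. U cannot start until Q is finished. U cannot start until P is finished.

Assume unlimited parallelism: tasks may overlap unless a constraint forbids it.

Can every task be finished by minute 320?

Yes

P cannot begin until its own release at minute 10. It runs from minute 10 to 10 + 10 = minute 20.
After P (finishes minute 20, plus 10-minute gap → minute 30), Q can start at minute 30 and finishes at minute 80.
U cannot start until Q (finishes minute 80); P (finishes minute 20). The controlling bound is minute 80, so U finishes at 80 + 15 = minute 95.
S cannot begin until Q (finishes minute 80, plus 5-minute gap → minute 85). It runs from minute 85 to 85 + 70 = minute 155.
T cannot begin until S (finishes minute 155). It runs from minute 155 to 155 + 50 = minute 205.
V cannot begin until T (finishes minute 205, plus 15-minute gap → minute 220). It runs from minute 220 to 220 + 10 = minute 230.
R cannot start until Q (finishes minute 80); P (finishes minute 20, plus 15-minute gap → minute 35). The controlling bound is minute 80, so R finishes at 80 + 55 = minute 135.
For W: V (finishes minute 230); R (finishes minute 135). Taking the maximum gives a start of minute 230, and it finishes at 230 + 36 = minute 266.
Every task is finished by minute 266, which is no later than the deadline of 320, so the schedule is feasible.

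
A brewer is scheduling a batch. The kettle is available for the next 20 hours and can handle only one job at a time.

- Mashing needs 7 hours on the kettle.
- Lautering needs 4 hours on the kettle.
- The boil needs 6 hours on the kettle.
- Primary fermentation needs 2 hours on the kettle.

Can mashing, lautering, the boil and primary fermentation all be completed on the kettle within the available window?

Yes

Running back to back, the jobs need 7 + 4 + 6 + 2 = 19 hours on the kettle.
Since 19 ≤ 20, they fit within the window.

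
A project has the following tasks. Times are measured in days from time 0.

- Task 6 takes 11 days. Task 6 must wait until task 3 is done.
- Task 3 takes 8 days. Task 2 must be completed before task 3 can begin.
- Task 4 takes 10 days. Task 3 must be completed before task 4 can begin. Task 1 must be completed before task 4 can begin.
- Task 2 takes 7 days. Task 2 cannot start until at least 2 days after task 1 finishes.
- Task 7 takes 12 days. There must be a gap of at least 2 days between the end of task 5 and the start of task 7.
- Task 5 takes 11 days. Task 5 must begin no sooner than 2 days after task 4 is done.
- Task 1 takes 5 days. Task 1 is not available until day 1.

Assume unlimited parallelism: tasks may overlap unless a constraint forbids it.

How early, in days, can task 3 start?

15

After its own release at day 1, task 1 can start at day 1 and finishes at day 6.
Task 2 waits on task 1 (finishes day 6, plus 2-day gap → day 8), so it starts at day 8 and finishes at 8 + 7 = day 15.
Task 3 waits on task 2 (finishes day 15), so the earliest it can start is day 15.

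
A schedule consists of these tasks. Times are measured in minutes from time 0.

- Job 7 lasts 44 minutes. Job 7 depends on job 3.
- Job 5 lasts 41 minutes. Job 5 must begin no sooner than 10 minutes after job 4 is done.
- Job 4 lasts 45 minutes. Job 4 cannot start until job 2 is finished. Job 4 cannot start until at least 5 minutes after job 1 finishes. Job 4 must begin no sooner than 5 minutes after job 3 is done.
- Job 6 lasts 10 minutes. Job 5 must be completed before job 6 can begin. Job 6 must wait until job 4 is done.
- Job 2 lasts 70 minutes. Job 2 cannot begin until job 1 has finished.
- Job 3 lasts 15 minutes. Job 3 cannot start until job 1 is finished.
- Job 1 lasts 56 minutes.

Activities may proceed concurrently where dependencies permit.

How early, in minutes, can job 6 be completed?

Job 1 can start immediately at minute 0; it finishes at minute 56.
Job 3 waits on job 1 (finishes minute 56), so it starts at minute 56 and finishes at 56 + 15 = minute 71.
After job 1 (finishes minute 56), job 2 can start at minute 56 and finishes at minute 126.
Job 4 cannot start until job 2 (finishes minute 126); job 1 (finishes minute 56, plus 5-minute gap → minute 61); job 3 (finishes minute 71, plus 5-minute gap → minute 76). The controlling bound is minute 126, so job 4 finishes at 126 + 45 = minute 171.
After job 4 (finishes minute 171, plus 10-minute gap → minute 181), job 5 can start at minute 181 and finishes at minute 222.
Job 6 cannot start until job 5 (finishes minute 222); job 4 (finishes minute 171). The controlling bound is minute 222, so job 6 finishes at 222 + 10 = minute 232.

232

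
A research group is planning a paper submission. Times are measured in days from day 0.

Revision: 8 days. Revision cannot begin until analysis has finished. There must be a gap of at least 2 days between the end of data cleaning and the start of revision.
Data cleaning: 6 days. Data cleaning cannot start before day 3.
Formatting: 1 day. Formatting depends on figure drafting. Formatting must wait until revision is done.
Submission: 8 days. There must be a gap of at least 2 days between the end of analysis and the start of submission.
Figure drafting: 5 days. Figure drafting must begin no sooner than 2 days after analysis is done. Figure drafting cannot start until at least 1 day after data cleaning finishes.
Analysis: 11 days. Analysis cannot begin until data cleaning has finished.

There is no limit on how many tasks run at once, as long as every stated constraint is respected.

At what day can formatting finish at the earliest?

Data cleaning waits on its own release at day 3, so it starts at day 3 and finishes at 3 + 6 = day 9.
After data cleaning (finishes day 9), analysis can start at day 9 and finishes at day 20.
Revision has to wait for analysis (finishes day 20); data cleaning (finishes day 9, plus 2-day gap → day 11). The latest of these is day 20, so revision runs day 20 to 20 + 8 = day 28.
Figure drafting has to wait for analysis (finishes day 20, plus 2-day gap → day 22); data cleaning (finishes day 9, plus 1-day gap → day 10). The latest of these is day 22, so figure drafting runs day 22 to 22 + 5 = day 27.
For formatting: figure drafting (finishes day 27); revision (finishes day 28). Taking the maximum gives a start of day 28, and it finishes at 28 + 1 = day 29.

29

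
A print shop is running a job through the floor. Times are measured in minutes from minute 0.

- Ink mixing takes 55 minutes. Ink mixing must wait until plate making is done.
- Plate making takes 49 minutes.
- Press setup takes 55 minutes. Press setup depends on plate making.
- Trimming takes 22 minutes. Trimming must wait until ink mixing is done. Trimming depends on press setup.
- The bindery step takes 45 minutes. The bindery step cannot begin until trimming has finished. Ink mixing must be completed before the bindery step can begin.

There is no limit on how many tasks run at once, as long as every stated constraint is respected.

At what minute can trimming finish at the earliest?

126

Plate making has no prerequisites, so it starts at minute 0 and finishes at minute 49.
Press setup cannot begin until plate making (finishes minute 49). It runs from minute 49 to 49 + 55 = minute 104.
After plate making (finishes minute 49), ink mixing can start at minute 49 and finishes at minute 104.
Trimming needs all of ink mixing (finishes minute 104); press setup (finishes minute 104). That puts its earliest start at minute 104; it finishes at 104 + 22 = minute 126.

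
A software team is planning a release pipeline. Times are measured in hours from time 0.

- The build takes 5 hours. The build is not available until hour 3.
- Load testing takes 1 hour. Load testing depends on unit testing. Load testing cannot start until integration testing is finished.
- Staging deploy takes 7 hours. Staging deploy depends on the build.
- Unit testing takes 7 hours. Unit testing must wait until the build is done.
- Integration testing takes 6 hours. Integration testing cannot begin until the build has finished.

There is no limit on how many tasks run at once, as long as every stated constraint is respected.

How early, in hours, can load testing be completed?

16

The build cannot begin until its own release at hour 3. It runs from hour 3 to 3 + 5 = hour 8.
Integration testing cannot begin until the build (finishes hour 8). It runs from hour 8 to 8 + 6 = hour 14.
Unit testing cannot begin until the build (finishes hour 8). It runs from hour 8 to 8 + 7 = hour 15.
Load testing needs all of unit testing (finishes hour 15); integration testing (finishes hour 14). That puts its earliest start at hour 15; it finishes at 15 + 1 = hour 16.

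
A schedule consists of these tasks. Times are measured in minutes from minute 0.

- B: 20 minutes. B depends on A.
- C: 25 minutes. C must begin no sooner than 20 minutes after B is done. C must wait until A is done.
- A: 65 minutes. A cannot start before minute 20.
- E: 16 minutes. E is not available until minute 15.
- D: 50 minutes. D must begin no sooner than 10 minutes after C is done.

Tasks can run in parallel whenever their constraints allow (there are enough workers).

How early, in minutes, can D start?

160

A waits on its own release at minute 20, so it starts at minute 20 and finishes at 20 + 65 = minute 85.
B cannot begin until A (finishes minute 85). It runs from minute 85 to 85 + 20 = minute 105.
C cannot start until B (finishes minute 105, plus 20-minute gap → minute 125); A (finishes minute 85). The controlling bound is minute 125, so C finishes at 125 + 25 = minute 150.
D waits on C (finishes minute 150, plus 10-minute gap → minute 160), so the earliest it can start is minute 160.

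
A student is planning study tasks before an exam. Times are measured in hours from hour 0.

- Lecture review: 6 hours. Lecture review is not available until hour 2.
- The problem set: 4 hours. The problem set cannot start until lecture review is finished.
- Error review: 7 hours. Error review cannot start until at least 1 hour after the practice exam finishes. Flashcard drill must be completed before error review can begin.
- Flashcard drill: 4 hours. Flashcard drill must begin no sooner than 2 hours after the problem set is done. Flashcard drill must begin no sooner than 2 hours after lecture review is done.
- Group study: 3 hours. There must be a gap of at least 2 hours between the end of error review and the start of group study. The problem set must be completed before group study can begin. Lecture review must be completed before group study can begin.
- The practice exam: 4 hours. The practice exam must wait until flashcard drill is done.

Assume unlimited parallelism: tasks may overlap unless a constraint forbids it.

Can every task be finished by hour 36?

Yes

After its own release at hour 2, lecture review can start at hour 2 and finishes at hour 8.
The problem set cannot begin until lecture review (finishes hour 8). It runs from hour 8 to 8 + 4 = hour 12.
Flashcard drill needs all of the problem set (finishes hour 12, plus 2-hour gap → hour 14); lecture review (finishes hour 8, plus 2-hour gap → hour 10). That puts its earliest start at hour 14; it finishes at 14 + 4 = hour 18.
The practice exam cannot begin until flashcard drill (finishes hour 18). It runs from hour 18 to 18 + 4 = hour 22.
Error review needs all of the practice exam (finishes hour 22, plus 1-hour gap → hour 23); flashcard drill (finishes hour 18). That puts its earliest start at hour 23; it finishes at 23 + 7 = hour 30.
For group study: error review (finishes hour 30, plus 2-hour gap → hour 32); the problem set (finishes hour 12); lecture review (finishes hour 8). Taking the maximum gives a start of hour 32, and it finishes at 32 + 3 = hour 35.
Every task is finished by hour 35, which is no later than the deadline of 36, so the schedule is feasible.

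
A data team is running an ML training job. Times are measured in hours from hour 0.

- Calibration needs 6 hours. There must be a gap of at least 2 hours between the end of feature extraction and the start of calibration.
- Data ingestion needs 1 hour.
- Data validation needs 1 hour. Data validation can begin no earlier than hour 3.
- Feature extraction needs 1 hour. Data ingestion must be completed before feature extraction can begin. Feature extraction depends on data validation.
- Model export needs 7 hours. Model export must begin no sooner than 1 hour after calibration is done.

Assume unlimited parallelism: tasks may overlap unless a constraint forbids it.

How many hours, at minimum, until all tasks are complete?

Data validation waits on its own release at hour 3, so it starts at hour 3 and finishes at 3 + 1 = hour 4.
Nothing blocks data ingestion, so it runs from hour 0 to hour 1.
For feature extraction: data ingestion (finishes hour 1); data validation (finishes hour 4). Taking the maximum gives a start of hour 4, and it finishes at 4 + 1 = hour 5.
After feature extraction (finishes hour 5, plus 2-hour gap → hour 7), calibration can start at hour 7 and finishes at hour 13.
Model export cannot begin until calibration (finishes hour 13, plus 1-hour gap → hour 14). It runs from hour 14 to 14 + 7 = hour 21.
All tasks are finished once the last one completes. Finish times: Data ingestion at 1, Data validation at 4, Feature extraction at 5, Calibration at 13, Model export at 21. The latest is hour 21.

21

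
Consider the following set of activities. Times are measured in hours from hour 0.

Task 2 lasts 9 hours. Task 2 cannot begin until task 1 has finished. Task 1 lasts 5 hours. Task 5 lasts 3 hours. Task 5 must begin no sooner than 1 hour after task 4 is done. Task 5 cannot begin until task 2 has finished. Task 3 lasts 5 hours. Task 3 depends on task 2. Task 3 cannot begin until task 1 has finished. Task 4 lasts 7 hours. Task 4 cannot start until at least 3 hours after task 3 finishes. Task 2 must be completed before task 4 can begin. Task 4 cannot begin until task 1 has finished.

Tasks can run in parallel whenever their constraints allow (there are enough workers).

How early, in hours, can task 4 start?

Task 1 has no prerequisites, so it starts at hour 0 and finishes at hour 5.
After task 1 (finishes hour 5), task 2 can start at hour 5 and finishes at hour 14.
Task 3 has to wait for task 2 (finishes hour 14); task 1 (finishes hour 5). The latest of these is hour 14, so task 3 runs hour 14 to 14 + 5 = hour 19.
Task 4 waits on task 3 (finishes hour 19, plus 3-hour gap → hour 22); task 2 (finishes hour 14); task 1 (finishes hour 5). The latest of these is hour 22, which is the earliest task 4 can start.

22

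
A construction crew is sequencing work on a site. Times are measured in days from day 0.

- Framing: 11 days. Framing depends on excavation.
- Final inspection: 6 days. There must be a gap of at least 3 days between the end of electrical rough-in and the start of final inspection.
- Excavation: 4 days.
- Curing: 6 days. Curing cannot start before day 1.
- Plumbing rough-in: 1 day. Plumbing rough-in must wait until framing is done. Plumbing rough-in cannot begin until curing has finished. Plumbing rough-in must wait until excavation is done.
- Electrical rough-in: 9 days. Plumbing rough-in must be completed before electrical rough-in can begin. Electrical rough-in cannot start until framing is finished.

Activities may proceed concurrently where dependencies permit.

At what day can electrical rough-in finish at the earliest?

25

Curing waits on its own release at day 1, so it starts at day 1 and finishes at 1 + 6 = day 7.
Excavation has no prerequisites, so it starts at day 0 and finishes at day 4.
Framing waits on excavation (finishes day 4), so it starts at day 4 and finishes at 4 + 11 = day 15.
Plumbing rough-in cannot start until framing (finishes day 15); curing (finishes day 7); excavation (finishes day 4). The controlling bound is day 15, so plumbing rough-in finishes at 15 + 1 = day 16.
Electrical rough-in has to wait for plumbing rough-in (finishes day 16); framing (finishes day 15). The latest of these is day 16, so electrical rough-in runs day 16 to 16 + 9 = day 25.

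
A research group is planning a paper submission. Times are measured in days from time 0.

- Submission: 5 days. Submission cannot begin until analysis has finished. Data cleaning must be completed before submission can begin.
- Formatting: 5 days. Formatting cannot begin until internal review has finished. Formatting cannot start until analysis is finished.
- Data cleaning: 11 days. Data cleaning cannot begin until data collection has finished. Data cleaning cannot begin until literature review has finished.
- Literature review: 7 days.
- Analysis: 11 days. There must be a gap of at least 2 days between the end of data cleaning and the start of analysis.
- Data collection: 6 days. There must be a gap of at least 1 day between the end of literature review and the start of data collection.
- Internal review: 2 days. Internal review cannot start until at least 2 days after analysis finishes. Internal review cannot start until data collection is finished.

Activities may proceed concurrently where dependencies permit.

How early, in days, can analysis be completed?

38

Literature review can start immediately at day 0; it finishes at day 7.
Data collection waits on literature review (finishes day 7, plus 1-day gap → day 8), so it starts at day 8 and finishes at 8 + 6 = day 14.
Data cleaning has to wait for data collection (finishes day 14); literature review (finishes day 7). The latest of these is day 14, so data cleaning runs day 14 to 14 + 11 = day 25.
After data cleaning (finishes day 25, plus 2-day gap → day 27), analysis can start at day 27 and finishes at day 38.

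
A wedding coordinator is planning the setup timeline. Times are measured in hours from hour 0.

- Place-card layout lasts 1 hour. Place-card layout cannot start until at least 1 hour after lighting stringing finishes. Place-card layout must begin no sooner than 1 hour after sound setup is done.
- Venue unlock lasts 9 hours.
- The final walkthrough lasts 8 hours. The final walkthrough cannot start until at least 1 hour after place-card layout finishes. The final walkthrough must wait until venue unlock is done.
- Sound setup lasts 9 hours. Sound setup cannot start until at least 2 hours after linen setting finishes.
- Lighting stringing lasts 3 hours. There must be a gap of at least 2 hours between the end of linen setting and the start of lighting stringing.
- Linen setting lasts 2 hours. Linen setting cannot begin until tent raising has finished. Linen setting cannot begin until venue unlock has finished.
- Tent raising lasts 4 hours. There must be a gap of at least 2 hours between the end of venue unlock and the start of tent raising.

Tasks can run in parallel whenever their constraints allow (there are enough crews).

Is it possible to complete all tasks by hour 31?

Nothing blocks venue unlock, so it runs from hour 0 to hour 9.
Tent raising waits on venue unlock (finishes hour 9, plus 2-hour gap → hour 11), so it starts at hour 11 and finishes at 11 + 4 = hour 15.
For linen setting: tent raising (finishes hour 15); venue unlock (finishes hour 9). Taking the maximum gives a start of hour 15, and it finishes at 15 + 2 = hour 17.
Sound setup waits on linen setting (finishes hour 17, plus 2-hour gap → hour 19), so it starts at hour 19 and finishes at 19 + 9 = hour 28.
Lighting stringing waits on linen setting (finishes hour 17, plus 2-hour gap → hour 19), so it starts at hour 19 and finishes at 19 + 3 = hour 22.
Place-card layout needs all of lighting stringing (finishes hour 22, plus 1-hour gap → hour 23); sound setup (finishes hour 28, plus 1-hour gap → hour 29). That puts its earliest start at hour 29; it finishes at 29 + 1 = hour 30.
The final walkthrough cannot start until place-card layout (finishes hour 30, plus 1-hour gap → hour 31); venue unlock (finishes hour 9). The controlling bound is hour 31, so the final walkthrough finishes at 31 + 8 = hour 39.
The earliest everything can be done is hour 39, which is after the deadline of 31, so it is not possible.

No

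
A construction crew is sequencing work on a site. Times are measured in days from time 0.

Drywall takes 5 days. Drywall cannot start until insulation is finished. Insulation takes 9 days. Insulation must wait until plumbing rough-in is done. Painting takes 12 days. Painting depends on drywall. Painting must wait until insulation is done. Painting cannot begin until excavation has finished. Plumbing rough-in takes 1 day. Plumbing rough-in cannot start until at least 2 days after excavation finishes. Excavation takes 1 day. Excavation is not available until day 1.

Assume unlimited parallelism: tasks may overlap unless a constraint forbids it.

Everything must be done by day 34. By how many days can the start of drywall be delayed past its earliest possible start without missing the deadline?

3

After its own release at day 1, excavation can start at day 1 and finishes at day 2.
Plumbing rough-in cannot begin until excavation (finishes day 2, plus 2-day gap → day 4). It runs from day 4 to 4 + 1 = day 5.
After plumbing rough-in (finishes day 5), insulation can start at day 5 and finishes at day 14.
Drywall waits on insulation (finishes day 14), so it starts at day 14 and finishes at 14 + 5 = day 19.

Working backward from the deadline:
Nothing follows painting; the deadline of day 34 is its only limit. It must start by 34 − 12 = day 22.
Drywall feeds into painting (must start by day 22); so drywall must finish by day 22 and therefore start by day 17.
So drywall can start as early as day 14 and as late as day 17, giving 17 − 14 = 3 days of slack.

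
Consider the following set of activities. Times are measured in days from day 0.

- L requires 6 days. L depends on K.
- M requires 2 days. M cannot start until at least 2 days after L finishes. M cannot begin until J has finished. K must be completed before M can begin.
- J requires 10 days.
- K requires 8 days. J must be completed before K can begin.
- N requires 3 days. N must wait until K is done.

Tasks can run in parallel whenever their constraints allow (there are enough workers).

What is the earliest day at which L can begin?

18

J can start immediately at day 0; it finishes at day 10.
K waits on J (finishes day 10), so it starts at day 10 and finishes at 10 + 8 = day 18.
L waits on K (finishes day 18), so the earliest it can start is day 18.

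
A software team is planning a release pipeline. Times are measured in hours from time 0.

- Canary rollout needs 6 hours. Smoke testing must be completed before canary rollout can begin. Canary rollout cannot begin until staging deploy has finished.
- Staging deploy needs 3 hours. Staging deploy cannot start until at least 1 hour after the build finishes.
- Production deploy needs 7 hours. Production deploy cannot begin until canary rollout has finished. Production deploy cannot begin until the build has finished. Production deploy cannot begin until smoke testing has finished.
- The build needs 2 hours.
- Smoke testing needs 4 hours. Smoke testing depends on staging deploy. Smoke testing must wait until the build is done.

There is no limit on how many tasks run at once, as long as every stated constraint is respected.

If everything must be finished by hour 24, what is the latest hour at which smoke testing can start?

7

Production deploy must finish by hour 24; it takes 7 hours, so it must start by 24 − 7 = hour 17.
Canary rollout must finish before production deploy (must start by hour 17). With a 6-hour duration, canary rollout must start by 17 − 6 = hour 11.
For smoke testing: canary rollout (must start by hour 11); production deploy (must start by hour 17). The most restrictive is hour 11; with a 4-hour duration, smoke testing must start by hour 7.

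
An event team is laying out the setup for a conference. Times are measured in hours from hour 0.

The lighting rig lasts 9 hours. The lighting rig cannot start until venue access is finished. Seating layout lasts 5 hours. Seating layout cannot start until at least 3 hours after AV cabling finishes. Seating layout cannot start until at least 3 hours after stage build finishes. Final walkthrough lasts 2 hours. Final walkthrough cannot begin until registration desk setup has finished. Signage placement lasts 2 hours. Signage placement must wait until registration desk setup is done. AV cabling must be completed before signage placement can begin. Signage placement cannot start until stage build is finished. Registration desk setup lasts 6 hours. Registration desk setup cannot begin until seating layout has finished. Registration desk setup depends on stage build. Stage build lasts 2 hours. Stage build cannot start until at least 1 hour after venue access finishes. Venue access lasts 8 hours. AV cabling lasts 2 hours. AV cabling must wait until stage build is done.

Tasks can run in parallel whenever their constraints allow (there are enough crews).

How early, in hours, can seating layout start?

16

Venue access can start immediately at hour 0; it finishes at hour 8.
Stage build cannot begin until venue access (finishes hour 8, plus 1-hour gap → hour 9). It runs from hour 9 to 9 + 2 = hour 11.
AV cabling cannot begin until stage build (finishes hour 11). It runs from hour 11 to 11 + 2 = hour 13.
Seating layout waits on AV cabling (finishes hour 13, plus 3-hour gap → hour 16); stage build (finishes hour 11, plus 3-hour gap → hour 14). The latest of these is hour 16, which is the earliest seating layout can start.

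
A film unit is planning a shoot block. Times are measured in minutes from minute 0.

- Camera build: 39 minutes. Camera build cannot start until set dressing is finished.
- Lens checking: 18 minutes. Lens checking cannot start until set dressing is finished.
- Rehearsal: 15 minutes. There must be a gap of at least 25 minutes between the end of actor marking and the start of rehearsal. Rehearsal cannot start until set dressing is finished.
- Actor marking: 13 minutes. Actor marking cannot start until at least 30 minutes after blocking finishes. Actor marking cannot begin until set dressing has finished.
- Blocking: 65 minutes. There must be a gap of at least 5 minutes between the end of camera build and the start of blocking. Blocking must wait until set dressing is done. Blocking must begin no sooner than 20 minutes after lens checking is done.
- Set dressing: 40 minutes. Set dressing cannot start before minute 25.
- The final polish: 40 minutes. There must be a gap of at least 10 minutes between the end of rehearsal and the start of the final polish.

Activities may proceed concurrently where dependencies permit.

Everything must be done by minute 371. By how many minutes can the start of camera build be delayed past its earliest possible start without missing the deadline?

64

After its own release at minute 25, set dressing can start at minute 25 and finishes at minute 65.
After set dressing (finishes minute 65), camera build can start at minute 65 and finishes at minute 104.

Working backward from the deadline:
Nothing follows the final polish; the deadline of minute 371 is its only limit. It must start by 371 − 40 = minute 331.
Since the final polish (must start by minute 331, minus 10-minute gap → minute 321) depends on it, rehearsal must finish by minute 321. Backing off its 15-minute duration gives a latest start of minute 306.
Since rehearsal (must start by minute 306, minus 25-minute gap → minute 281) depends on it, actor marking must finish by minute 281. Backing off its 13-minute duration gives a latest start of minute 268.
Blocking has to be done before actor marking (must start by minute 268, minus 30-minute gap → minute 238). That means finishing by minute 238, i.e. starting by 238 − 65 = minute 173.
Since blocking (must start by minute 173, minus 5-minute gap → minute 168) depends on it, camera build must finish by minute 168. Backing off its 39-minute duration gives a latest start of minute 129.
So camera build can start as early as minute 65 and as late as minute 129, giving 129 − 65 = 64 minutes of slack.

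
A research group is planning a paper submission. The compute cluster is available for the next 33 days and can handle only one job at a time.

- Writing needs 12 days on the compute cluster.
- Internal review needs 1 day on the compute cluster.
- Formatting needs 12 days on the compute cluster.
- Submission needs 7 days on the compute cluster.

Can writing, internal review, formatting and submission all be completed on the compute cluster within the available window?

Yes

Running back to back, the jobs need 12 + 1 + 12 + 7 = 32 days on the compute cluster.
Since 32 ≤ 33, they fit within the window.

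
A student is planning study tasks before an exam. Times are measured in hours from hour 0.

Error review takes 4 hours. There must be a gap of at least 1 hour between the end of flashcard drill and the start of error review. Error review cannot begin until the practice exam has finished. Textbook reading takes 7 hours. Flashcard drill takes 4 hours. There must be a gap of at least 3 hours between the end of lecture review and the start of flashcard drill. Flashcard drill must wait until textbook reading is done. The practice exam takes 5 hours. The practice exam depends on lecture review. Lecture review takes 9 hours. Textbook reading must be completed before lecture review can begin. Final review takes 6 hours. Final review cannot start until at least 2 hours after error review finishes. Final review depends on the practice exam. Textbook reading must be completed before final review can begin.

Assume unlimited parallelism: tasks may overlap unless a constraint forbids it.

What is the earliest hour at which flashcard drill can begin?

19

Textbook reading can start immediately at hour 0; it finishes at hour 7.
Lecture review waits on textbook reading (finishes hour 7), so it starts at hour 7 and finishes at 7 + 9 = hour 16.
Flashcard drill waits on lecture review (finishes hour 16, plus 3-hour gap → hour 19); textbook reading (finishes hour 7). The latest of these is hour 19, which is the earliest flashcard drill can start.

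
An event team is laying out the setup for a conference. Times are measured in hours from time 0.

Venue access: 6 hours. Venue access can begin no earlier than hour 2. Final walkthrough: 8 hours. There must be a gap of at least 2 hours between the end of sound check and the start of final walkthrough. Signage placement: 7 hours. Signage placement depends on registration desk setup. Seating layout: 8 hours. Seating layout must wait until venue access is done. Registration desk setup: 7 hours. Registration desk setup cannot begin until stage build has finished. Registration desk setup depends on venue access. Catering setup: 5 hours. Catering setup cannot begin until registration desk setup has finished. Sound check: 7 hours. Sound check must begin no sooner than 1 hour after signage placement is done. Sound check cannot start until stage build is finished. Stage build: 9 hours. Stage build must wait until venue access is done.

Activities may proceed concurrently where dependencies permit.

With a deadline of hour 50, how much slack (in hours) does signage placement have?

1

Venue access cannot begin until its own release at hour 2. It runs from hour 2 to 2 + 6 = hour 8.
Stage build cannot begin until venue access (finishes hour 8). It runs from hour 8 to 8 + 9 = hour 17.
Registration desk setup has to wait for stage build (finishes hour 17); venue access (finishes hour 8). The latest of these is hour 17, so registration desk setup runs hour 17 to 17 + 7 = hour 24.
Signage placement cannot begin until registration desk setup (finishes hour 24). It runs from hour 24 to 24 + 7 = hour 31.

Working backward from the deadline:
To finish by hour 50, final walkthrough (duration 8) must start no later than hour 42.
Sound check feeds into final walkthrough (must start by hour 42, minus 2-hour gap → hour 40); so sound check must finish by hour 40 and therefore start by hour 33.
Signage placement has to be done before sound check (must start by hour 33, minus 1-hour gap → hour 32). That means finishing by hour 32, i.e. starting by 32 − 7 = hour 25.
So signage placement can start as early as hour 24 and as late as hour 25, giving 25 − 24 = 1 hour of slack.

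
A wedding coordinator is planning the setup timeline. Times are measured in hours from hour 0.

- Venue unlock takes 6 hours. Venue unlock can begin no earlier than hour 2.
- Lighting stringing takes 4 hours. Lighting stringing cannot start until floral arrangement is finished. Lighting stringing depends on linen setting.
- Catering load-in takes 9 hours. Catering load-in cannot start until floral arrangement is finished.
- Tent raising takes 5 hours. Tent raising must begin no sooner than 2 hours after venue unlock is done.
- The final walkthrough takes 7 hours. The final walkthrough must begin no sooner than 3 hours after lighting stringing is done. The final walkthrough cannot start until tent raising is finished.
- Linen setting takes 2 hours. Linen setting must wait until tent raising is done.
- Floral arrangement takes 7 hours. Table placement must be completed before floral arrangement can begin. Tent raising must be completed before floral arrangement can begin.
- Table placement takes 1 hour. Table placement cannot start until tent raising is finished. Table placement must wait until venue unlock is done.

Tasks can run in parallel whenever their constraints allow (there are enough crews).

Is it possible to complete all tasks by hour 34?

After its own release at hour 2, venue unlock can start at hour 2 and finishes at hour 8.
Tent raising waits on venue unlock (finishes hour 8, plus 2-hour gap → hour 10), so it starts at hour 10 and finishes at 10 + 5 = hour 15.
After tent raising (finishes hour 15), linen setting can start at hour 15 and finishes at hour 17.
Table placement has to wait for tent raising (finishes hour 15); venue unlock (finishes hour 8). The latest of these is hour 15, so table placement runs hour 15 to 15 + 1 = hour 16.
Floral arrangement needs all of table placement (finishes hour 16); tent raising (finishes hour 15). That puts its earliest start at hour 16; it finishes at 16 + 7 = hour 23.
Catering load-in waits on floral arrangement (finishes hour 23), so it starts at hour 23 and finishes at 23 + 9 = hour 32.
For lighting stringing: floral arrangement (finishes hour 23); linen setting (finishes hour 17). Taking the maximum gives a start of hour 23, and it finishes at 23 + 4 = hour 27.
The final walkthrough needs all of lighting stringing (finishes hour 27, plus 3-hour gap → hour 30); tent raising (finishes hour 15). That puts its earliest start at hour 30; it finishes at 30 + 7 = hour 37.
The earliest everything can be done is hour 37, which is after the deadline of 34, so it is not possible.

No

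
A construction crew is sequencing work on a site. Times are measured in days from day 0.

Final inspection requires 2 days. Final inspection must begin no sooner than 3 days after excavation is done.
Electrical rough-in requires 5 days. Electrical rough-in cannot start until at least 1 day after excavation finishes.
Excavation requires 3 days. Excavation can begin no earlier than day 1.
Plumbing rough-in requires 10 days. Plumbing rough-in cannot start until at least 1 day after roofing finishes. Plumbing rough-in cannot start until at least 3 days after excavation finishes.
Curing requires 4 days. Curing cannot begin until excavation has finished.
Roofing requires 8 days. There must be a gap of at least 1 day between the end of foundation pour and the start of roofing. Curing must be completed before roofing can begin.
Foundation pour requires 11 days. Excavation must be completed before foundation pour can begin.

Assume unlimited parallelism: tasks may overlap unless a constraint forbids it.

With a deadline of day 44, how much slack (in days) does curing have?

Excavation waits on its own release at day 1, so it starts at day 1 and finishes at 1 + 3 = day 4.
Curing waits on excavation (finishes day 4), so it starts at day 4 and finishes at 4 + 4 = day 8.

Working backward from the deadline:
To finish by day 44, plumbing rough-in (duration 10) must start no later than day 34.
Roofing has to be done before plumbing rough-in (must start by day 34, minus 1-day gap → day 33). That means finishing by day 33, i.e. starting by 33 − 8 = day 25.
Since roofing (must start by day 25) depends on it, curing must finish by day 25. Backing off its 4-day duration gives a latest start of day 21.
So curing can start as early as day 4 and as late as day 21, giving 21 − 4 = 17 days of slack.

17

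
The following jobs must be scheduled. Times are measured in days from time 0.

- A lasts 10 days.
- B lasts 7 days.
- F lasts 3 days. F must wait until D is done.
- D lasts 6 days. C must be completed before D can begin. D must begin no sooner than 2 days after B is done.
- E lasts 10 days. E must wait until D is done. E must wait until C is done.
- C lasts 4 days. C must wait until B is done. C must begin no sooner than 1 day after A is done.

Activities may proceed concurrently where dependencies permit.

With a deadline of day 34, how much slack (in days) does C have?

B can start immediately at day 0; it finishes at day 7.
A has no prerequisites, so it starts at day 0 and finishes at day 10.
C has to wait for B (finishes day 7); A (finishes day 10, plus 1-day gap → day 11). The latest of these is day 11, so C runs day 11 to 11 + 4 = day 15.

Working backward from the deadline:
E must finish by day 34; it takes 10 days, so it must start by 34 − 10 = day 24.
Nothing follows F; the deadline of day 34 is its only limit. It must start by 34 − 3 = day 31.
For D: E (must start by day 24); F (must start by day 31). The most restrictive is day 24; with a 6-day duration, D must start by day 18.
For C: D (must start by day 18); E (must start by day 24). The most restrictive is day 18; with a 4-day duration, C must start by day 14.
So C can start as early as day 11 and as late as day 14, giving 14 − 11 = 3 days of slack.

3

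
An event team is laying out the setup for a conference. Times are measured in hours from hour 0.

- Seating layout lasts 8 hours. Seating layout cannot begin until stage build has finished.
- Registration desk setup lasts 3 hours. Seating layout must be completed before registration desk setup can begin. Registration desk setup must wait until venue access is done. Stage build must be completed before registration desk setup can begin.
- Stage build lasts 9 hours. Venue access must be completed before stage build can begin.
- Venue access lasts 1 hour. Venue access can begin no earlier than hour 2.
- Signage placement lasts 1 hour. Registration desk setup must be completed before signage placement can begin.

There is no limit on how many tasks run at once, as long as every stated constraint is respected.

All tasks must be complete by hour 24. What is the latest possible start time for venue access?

2

To finish by hour 24, signage placement (duration 1) must start no later than hour 23.
Since signage placement (must start by hour 23) depends on it, registration desk setup must finish by hour 23. Backing off its 3-hour duration gives a latest start of hour 20.
Seating layout must finish before registration desk setup (must start by hour 20). With an 8-hour duration, seating layout must start by 20 − 8 = hour 12.
Stage build must finish in time for seating layout (must start by hour 12); registration desk setup (must start by hour 20). The tightest is hour 12, so stage build must start by 12 − 9 = hour 3.
For venue access: stage build (must start by hour 3); registration desk setup (must start by hour 20). The most restrictive is hour 3; with a 1-hour duration, venue access must start by hour 2.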